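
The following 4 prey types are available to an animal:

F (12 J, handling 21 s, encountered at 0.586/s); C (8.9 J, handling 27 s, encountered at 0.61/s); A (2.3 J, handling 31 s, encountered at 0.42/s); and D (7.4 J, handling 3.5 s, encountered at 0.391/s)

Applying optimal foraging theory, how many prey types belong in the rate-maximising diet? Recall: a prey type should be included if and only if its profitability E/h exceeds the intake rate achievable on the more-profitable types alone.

1

Profitabilities (E/h, J/s): D 2.11, F 0.571, C 0.33, A 0.0742. Add prey in this order while the next type's profitability exceeds the intake rate on those already taken.
Rate on top 1: 1.222. F: 0.571 < 1.222 → exclude; stop.
Optimal diet: D — 1 of 4 types.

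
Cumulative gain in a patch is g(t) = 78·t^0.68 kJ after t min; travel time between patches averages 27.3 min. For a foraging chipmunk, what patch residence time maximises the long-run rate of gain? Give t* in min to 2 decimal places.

58.01 min

By the marginal value theorem, leave when the instantaneous gain rate g'(t) equals the habitat-wide average g(t)/(T + t).
g'(t) = 0.68·78·t^-0.32. Setting 0.68·78·t^-0.32 = 78·t^0.68/(27.3+t) gives 0.68(27.3+t) = t, so 0.32·t = 0.68×27.3.
t* = 0.68×27.3/0.32 = 58.01 min.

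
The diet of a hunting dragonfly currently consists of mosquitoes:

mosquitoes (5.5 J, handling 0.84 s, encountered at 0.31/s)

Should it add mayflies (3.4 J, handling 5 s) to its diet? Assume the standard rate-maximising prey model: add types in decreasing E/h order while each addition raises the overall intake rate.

On mosquitoes alone, R = ΣλE/(1+Σλh) = 1.705/1.26 = 1.353 J/s.
mayflies: E/h = 3.4/5 = 0.68 J/s.
0.68 < 1.353, so adding mayflies would lower the average — exclude it.

No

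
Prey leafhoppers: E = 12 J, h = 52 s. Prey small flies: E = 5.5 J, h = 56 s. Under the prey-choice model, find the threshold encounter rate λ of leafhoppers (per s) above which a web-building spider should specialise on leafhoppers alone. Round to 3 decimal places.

The zero-one rule: include small flies iff E₂/h₂ > λE₁/(1+λh₁). Equality gives the switch point.
λE₁h₂ = E₂ + λE₂h₁ ⇒ λ = E₂/(E₁h₂ − E₂h₁) = 5.5/(672 − 286) = 0.01425 per s.

0.014 per s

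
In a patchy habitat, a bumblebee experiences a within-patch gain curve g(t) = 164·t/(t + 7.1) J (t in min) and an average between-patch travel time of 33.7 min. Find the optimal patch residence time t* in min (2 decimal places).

Maximise g(t)/(T+t): set derivative to zero → g'(t)(T+t) = g(t).
g'(t) = 164·7.1/(t + 7.1)². Setting 164·7.1/(t+7.1)² = 164t/[(t+7.1)(33.7+t)] gives 7.1(33.7+t) = t(t+7.1), so t² = 7.1×33.7 = 239.3.
t* = √239.3 = 15.47 min.

15.47 min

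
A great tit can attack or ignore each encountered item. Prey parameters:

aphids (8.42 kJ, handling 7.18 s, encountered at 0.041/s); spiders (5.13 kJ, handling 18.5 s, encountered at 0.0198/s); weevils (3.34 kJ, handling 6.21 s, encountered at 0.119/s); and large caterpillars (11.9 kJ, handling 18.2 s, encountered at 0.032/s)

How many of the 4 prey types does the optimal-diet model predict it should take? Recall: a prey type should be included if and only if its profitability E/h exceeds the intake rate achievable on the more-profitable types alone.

E/h in descending order: aphids 1.17, large caterpillars 0.654, weevils 0.538, spiders 0.277 kJ/s. The optimal diet is the largest prefix of this list for which every included type satisfies E_i/h_i > R on the types above it.
Rate on top 1: 0.2667. large caterpillars: 0.654 > 0.2667 → include.
Rate on top 2: 0.3868. weevils: 0.538 > 0.3868 → include.
Rate on top 3: 0.4295. spiders: 0.277 < 0.4295 → exclude; stop.
Optimal diet: aphids, large caterpillars, weevils — 3 of 4 types.

3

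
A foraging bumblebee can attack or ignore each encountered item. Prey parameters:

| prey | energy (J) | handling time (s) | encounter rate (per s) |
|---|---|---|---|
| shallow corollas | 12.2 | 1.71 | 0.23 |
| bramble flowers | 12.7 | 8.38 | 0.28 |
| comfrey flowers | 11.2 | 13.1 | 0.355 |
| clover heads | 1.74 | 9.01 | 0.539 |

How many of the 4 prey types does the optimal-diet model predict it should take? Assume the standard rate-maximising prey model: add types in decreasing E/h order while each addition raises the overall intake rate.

Profitabilities (E/h, J/s): shallow corollas 7.13, bramble flowers 1.52, comfrey flowers 0.855, clover heads 0.193. Add prey in this order while the next type's profitability exceeds the intake rate on those already taken.
Rate on top 1: 2.014. bramble flowers: 1.52 < 2.014 → exclude; stop.
Optimal diet: shallow corollas — 1 of 4 types.

1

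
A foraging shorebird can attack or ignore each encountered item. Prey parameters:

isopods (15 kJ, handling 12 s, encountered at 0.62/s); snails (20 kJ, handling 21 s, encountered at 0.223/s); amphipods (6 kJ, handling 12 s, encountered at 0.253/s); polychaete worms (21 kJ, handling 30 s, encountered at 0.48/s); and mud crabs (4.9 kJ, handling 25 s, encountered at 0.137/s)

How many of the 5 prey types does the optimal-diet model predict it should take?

1

Profitabilities (E/h, kJ/s): isopods 1.25, snails 0.952, polychaete worms 0.7, amphipods 0.5, mud crabs 0.196. Add prey in this order while the next type's profitability exceeds the intake rate on those already taken.
Rate on top 1: 1.102. snails: 0.952 < 1.102 → exclude; stop.
Optimal diet: isopods — 1 of 5 types.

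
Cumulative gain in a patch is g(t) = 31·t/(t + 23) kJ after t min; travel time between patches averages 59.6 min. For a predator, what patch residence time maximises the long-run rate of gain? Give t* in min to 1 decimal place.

37.0 min

Maximise g(t)/(T+t): set derivative to zero → g'(t)(T+t) = g(t).
g'(t) = 31·23/(t + 23)². Setting 31·23/(t+23)² = 31t/[(t+23)(59.6+t)] gives 23(59.6+t) = t(t+23), so t² = 23×59.6 = 1371.
t* = √1371 = 37.02 min.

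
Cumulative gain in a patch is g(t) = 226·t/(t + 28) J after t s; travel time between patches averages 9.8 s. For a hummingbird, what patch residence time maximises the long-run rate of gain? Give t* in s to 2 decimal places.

16.57 s

Maximise g(t)/(T+t): set derivative to zero → g'(t)(T+t) = g(t).
g'(t) = 226·28/(t + 28)². Setting 226·28/(t+28)² = 226t/[(t+28)(9.8+t)] gives 28(9.8+t) = t(t+28), so t² = 28×9.8 = 274.4.
t* = √274.4 = 16.57 s.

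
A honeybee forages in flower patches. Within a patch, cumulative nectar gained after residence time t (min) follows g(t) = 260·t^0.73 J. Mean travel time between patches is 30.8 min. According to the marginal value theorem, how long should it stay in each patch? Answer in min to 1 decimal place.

83.3 min

Maximise g(t)/(T+t): set derivative to zero → g'(t)(T+t) = g(t).
g'(t) = 0.73·260·t^-0.27. Setting 0.73·260·t^-0.27 = 260·t^0.73/(30.8+t) gives 0.73(30.8+t) = t, so 0.27·t = 0.73×30.8.
t* = 0.73×30.8/0.27 = 83.27 min.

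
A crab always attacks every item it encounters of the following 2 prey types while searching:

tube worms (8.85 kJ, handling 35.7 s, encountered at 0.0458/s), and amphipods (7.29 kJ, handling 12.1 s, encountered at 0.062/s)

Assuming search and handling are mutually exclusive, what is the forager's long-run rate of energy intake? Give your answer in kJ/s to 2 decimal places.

0.25 kJ/s

R = Σλ_iE_i / (1 + Σλ_ih_i)
Numerator: 0.0458×8.85 + 0.062×7.29 = 0.8573
Denominator: 1 + 0.0458×35.7 + 0.062×12.1 = 3.385
R = 0.8573/3.385 = 0.2532 kJ/s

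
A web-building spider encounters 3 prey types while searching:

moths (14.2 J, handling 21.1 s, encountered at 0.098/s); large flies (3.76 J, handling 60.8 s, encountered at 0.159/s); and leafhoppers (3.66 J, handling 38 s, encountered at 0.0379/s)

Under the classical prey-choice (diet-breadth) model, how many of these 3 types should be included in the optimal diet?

Rank by E/h (J/s): moths 0.673, leafhoppers 0.0963, large flies 0.0618. Include each in turn until the next type's E/h falls below the running intake rate.
Rate on top 1: 0.4536. leafhoppers: 0.0963 < 0.4536 → exclude; stop.
Optimal diet: moths — 1 of 3 types.

1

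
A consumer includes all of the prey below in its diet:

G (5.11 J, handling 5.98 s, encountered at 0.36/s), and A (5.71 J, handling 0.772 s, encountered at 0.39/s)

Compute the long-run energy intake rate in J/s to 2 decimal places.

1.18 J/s

Energy encountered per unit search time: 0.36×5.11 + 0.39×5.71 = 4.067 J/s.
Handling time per unit search time: 0.36×5.98 + 0.39×0.772 = 2.454.
Rate = 4.067/(1 + 2.454) = 1.177 J/s.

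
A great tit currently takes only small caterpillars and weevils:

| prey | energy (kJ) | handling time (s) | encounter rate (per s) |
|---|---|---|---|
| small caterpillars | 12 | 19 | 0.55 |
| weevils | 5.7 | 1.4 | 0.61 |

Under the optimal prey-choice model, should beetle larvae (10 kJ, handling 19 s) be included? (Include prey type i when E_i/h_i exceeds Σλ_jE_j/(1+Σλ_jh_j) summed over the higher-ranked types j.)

No

Current rate: (0.55×12 + 0.61×5.7)/(1 + 0.55×19 + 0.61×1.4) = 0.819 kJ/s.
Profitability of beetle larvae: 10/19 = 0.5263 kJ/s.
Since 0.5263 < R, time spent handling beetle larvae is better spent searching.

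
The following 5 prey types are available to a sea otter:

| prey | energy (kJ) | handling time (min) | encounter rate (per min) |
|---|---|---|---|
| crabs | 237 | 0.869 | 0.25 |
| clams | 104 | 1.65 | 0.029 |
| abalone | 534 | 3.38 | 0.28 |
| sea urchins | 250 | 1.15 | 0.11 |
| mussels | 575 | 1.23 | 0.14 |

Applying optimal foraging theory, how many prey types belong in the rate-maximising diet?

Profitabilities (E/h, kJ/min): mussels 467, crabs 273, sea urchins 217, abalone 158, clams 63. Add prey in this order while the next type's profitability exceeds the intake rate on those already taken.
Rate on top 1: 68.67. crabs: 273 > 68.67 → include.
Rate on top 2: 100.6. sea urchins: 217 > 100.6 → include.
Rate on top 3: 110.3. abalone: 158 > 110.3 → include.
Rate on top 4: 128.6. clams: 63 < 128.6 → exclude; stop.
Optimal diet: mussels, crabs, sea urchins, abalone — 4 of 5 types.

4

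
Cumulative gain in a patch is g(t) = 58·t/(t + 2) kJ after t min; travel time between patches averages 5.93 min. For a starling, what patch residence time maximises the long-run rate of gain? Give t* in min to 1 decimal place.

Optimal t* satisfies g'(t*) = g(t*)/(T + t*).
g'(t) = 58·2/(t + 2)². Setting 58·2/(t+2)² = 58t/[(t+2)(5.93+t)] gives 2(5.93+t) = t(t+2), so t² = 2×5.93 = 11.86.
t* = √11.86 = 3.444 min.

3.4 min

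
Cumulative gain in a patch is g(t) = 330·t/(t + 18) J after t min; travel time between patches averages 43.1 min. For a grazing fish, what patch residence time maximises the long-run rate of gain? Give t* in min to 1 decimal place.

27.9 min

Maximise g(t)/(T+t): set derivative to zero → g'(t)(T+t) = g(t).
g'(t) = 330·18/(t + 18)². Setting 330·18/(t+18)² = 330t/[(t+18)(43.1+t)] gives 18(43.1+t) = t(t+18), so t² = 18×43.1 = 775.8.
t* = √775.8 = 27.85 min.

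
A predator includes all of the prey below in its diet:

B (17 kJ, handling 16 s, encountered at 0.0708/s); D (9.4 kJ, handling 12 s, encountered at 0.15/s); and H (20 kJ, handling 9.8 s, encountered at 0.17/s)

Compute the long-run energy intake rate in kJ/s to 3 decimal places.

Energy encountered per unit search time: 0.0708×17 + 0.15×9.4 + 0.17×20 = 6.014 kJ/s.
Handling time per unit search time: 0.0708×16 + 0.15×12 + 0.17×9.8 = 4.599.
Rate = 6.014/(1 + 4.599) = 1.074 kJ/s.

1.074 kJ/s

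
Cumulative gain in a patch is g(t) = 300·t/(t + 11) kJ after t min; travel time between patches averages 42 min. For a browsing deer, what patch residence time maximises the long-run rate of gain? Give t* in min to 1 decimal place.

21.5 min

By the marginal value theorem, leave when the instantaneous gain rate g'(t) equals the habitat-wide average g(t)/(T + t).
g'(t) = 300·11/(t + 11)². Setting 300·11/(t+11)² = 300t/[(t+11)(42+t)] gives 11(42+t) = t(t+11), so t² = 11×42 = 462.
t* = √462 = 21.49 min.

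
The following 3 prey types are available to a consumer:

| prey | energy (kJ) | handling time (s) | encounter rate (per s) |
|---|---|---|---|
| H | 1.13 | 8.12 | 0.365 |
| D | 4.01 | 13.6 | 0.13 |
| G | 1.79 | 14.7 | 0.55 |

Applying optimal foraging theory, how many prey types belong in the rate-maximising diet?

1

Rank by E/h (kJ/s): D 0.295, H 0.139, G 0.122. Include each in turn until the next type's E/h falls below the running intake rate.
Rate on top 1: 0.1883. H: 0.139 < 0.1883 → exclude; stop.
Optimal diet: D — 1 of 3 types.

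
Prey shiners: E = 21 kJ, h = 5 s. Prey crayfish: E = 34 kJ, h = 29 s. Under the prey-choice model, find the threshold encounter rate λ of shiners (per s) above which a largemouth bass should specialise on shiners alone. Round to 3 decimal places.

At the threshold, the rate on shiners alone equals the profitability of crayfish: λ·21/(1 + λ·5) = 34/29 = 1.172.
Rearranging, λ(21 − 1.172×5) = 1.172, so λ = 1.172/15.14 = 0.07745 per s.

0.077 per s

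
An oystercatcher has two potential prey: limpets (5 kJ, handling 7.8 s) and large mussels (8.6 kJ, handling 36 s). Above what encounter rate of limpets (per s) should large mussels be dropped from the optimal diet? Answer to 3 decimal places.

At the threshold, the rate on limpets alone equals the profitability of large mussels: λ·5/(1 + λ·7.8) = 8.6/36 = 0.2389.
Rearranging, λ(5 − 0.2389×7.8) = 0.2389, so λ = 0.2389/3.137 = 0.07616 per s.

0.076 per s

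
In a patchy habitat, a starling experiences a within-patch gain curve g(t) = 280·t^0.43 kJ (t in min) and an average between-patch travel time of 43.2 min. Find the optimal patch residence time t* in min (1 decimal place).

32.6 min

By the marginal value theorem, leave when the instantaneous gain rate g'(t) equals the habitat-wide average g(t)/(T + t).
g'(t) = 0.43·280·t^-0.57. Setting 0.43·280·t^-0.57 = 280·t^0.43/(43.2+t) gives 0.43(43.2+t) = t, so 0.57·t = 0.43×43.2.
t* = 0.43×43.2/0.57 = 32.59 min.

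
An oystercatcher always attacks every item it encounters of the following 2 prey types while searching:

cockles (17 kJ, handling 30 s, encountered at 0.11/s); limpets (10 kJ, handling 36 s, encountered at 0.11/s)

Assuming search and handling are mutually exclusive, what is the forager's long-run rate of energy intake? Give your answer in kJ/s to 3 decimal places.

0.360 kJ/s

Energy encountered per unit search time: 0.11×17 + 0.11×10 = 2.97 kJ/s.
Handling time per unit search time: 0.11×30 + 0.11×36 = 7.26.
Rate = 2.97/(1 + 7.26) = 0.3596 kJ/s.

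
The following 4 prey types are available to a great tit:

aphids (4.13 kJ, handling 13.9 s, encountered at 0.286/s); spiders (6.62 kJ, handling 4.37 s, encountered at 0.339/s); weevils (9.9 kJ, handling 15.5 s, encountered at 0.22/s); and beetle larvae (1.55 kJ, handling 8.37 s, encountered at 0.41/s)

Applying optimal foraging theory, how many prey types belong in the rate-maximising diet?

1

Profitabilities (E/h, kJ/s): spiders 1.51, weevils 0.639, aphids 0.297, beetle larvae 0.185. Add prey in this order while the next type's profitability exceeds the intake rate on those already taken.
Rate on top 1: 0.9044. weevils: 0.639 < 0.9044 → exclude; stop.
Optimal diet: spiders — 1 of 4 types.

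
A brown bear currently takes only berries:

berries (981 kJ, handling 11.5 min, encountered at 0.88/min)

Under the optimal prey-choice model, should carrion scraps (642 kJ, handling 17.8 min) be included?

Intake rate on the current diet: R = (0.88×981) / (1 + 0.88×11.5) = 863.3/11.12 = 77.63 kJ/min.
Profitability of carrion scraps: 642/17.8 = 36.07 kJ/min.
Since 36.07 < R, time spent handling carrion scraps is better spent searching.

No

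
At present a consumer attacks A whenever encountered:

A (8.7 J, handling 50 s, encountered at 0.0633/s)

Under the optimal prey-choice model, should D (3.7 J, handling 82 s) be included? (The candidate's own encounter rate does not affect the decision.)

No

On A alone, R = ΣλE/(1+Σλh) = 0.5507/4.165 = 0.1322 J/s.
Profitability of D: 3.7/82 = 0.04512 J/s.
Since 0.04512 < R, time spent handling D is better spent searching.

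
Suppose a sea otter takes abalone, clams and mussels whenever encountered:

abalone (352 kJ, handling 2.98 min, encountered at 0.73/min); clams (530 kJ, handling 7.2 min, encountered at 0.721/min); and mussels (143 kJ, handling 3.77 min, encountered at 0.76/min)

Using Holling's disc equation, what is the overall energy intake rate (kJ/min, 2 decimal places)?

Energy encountered per unit search time: 0.73×352 + 0.721×530 + 0.76×143 = 747.8 kJ/min.
Handling time per unit search time: 0.73×2.98 + 0.721×7.2 + 0.76×3.77 = 10.23.
Rate = 747.8/(1 + 10.23) = 66.58 kJ/min.

66.58 kJ/min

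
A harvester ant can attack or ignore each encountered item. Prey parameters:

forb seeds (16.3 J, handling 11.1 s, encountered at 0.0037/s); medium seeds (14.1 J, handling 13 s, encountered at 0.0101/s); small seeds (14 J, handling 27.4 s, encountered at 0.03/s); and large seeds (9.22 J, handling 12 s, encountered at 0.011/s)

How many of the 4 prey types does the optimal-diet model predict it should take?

Rank by E/h (J/s): forb seeds 1.47, medium seeds 1.08, large seeds 0.768, small seeds 0.511. Include each in turn until the next type's E/h falls below the running intake rate.
Rate on top 1: 0.05793. medium seeds: 1.08 > 0.05793 → include.
Rate on top 2: 0.1729. large seeds: 0.768 > 0.1729 → include.
Rate on top 3: 0.2332. small seeds: 0.511 > 0.2332 → include.
Optimal diet: forb seeds, medium seeds, large seeds, small seeds — 4 of 4 types.

4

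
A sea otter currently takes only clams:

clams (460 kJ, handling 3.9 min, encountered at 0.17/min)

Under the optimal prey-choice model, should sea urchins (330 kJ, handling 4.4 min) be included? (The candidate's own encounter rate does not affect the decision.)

Yes

Current rate: (0.17×460)/(1 + 0.17×3.9) = 47.02 kJ/min.
sea urchins: E/h = 330/4.4 = 75 kJ/min.
Since 75 > R, including sea urchins increases the long-run rate.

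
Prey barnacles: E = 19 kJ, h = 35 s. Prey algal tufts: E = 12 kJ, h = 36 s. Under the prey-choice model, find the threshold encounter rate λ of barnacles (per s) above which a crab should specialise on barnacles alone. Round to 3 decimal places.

0.045 per s

Drop algal tufts once their profitability E₂/h₂ falls below the rate achievable on barnacles alone: E₂/h₂ = λE₁/(1 + λh₁).
Solve for λ: λE₁h₂ = E₂(1 + λh₁) → λ(E₁h₂ − E₂h₁) = E₂ → λ = E₂/(E₁h₂ − E₂h₁).
λ = 12/(19×36 − 12×35) = 12/264 = 0.04545 per s.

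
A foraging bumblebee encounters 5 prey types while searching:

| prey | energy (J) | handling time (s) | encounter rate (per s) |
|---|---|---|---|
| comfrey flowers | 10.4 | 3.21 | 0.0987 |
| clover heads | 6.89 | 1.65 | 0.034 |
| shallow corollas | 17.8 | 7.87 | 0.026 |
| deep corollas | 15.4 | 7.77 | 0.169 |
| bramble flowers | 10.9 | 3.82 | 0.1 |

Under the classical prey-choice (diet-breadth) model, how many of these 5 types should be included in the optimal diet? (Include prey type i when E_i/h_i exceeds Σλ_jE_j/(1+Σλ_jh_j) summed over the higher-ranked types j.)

5

E/h in descending order: clover heads 4.18, comfrey flowers 3.24, bramble flowers 2.85, shallow corollas 2.26, deep corollas 1.98 J/s. The optimal diet is the largest prefix of this list for which every included type satisfies E_i/h_i > R on the types above it.
Rate on top 1: 0.2218. comfrey flowers: 3.24 > 0.2218 → include.
Rate on top 2: 0.9183. bramble flowers: 2.85 > 0.9183 → include.
Rate on top 3: 1.34. shallow corollas: 2.26 > 1.34 → include.
Rate on top 4: 1.436. deep corollas: 1.98 > 1.436 → include.
Optimal diet: clover heads, comfrey flowers, bramble flowers, shallow corollas, deep corollas — 5 of 5 types.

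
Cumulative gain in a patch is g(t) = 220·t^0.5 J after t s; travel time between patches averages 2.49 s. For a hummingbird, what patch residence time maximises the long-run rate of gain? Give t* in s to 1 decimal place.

By the marginal value theorem, leave when the instantaneous gain rate g'(t) equals the habitat-wide average g(t)/(T + t).
g'(t) = 0.5·220·t^-0.5. Setting 0.5·220·t^-0.5 = 220·t^0.5/(2.49+t) gives 0.5(2.49+t) = t, so 0.50·t = 0.5×2.49.
t* = 0.5×2.49/0.50 = 2.49 s.

2.5 s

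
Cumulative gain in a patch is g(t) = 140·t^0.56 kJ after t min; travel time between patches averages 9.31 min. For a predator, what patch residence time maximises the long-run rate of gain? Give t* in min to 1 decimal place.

Optimal t* satisfies g'(t*) = g(t*)/(T + t*).
g'(t) = 0.56·140·t^-0.44. Setting 0.56·140·t^-0.44 = 140·t^0.56/(9.31+t) gives 0.56(9.31+t) = t, so 0.44·t = 0.56×9.31.
t* = 0.56×9.31/0.44 = 11.85 min.

11.8 min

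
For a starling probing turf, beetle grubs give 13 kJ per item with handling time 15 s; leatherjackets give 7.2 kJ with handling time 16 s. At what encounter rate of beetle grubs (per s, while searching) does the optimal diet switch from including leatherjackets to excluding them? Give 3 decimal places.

The zero-one rule: include leatherjackets iff E₂/h₂ > λE₁/(1+λh₁). Equality gives the switch point.
λE₁h₂ = E₂ + λE₂h₁ ⇒ λ = E₂/(E₁h₂ − E₂h₁) = 7.2/(208 − 108) = 0.072 per s.

0.072 per s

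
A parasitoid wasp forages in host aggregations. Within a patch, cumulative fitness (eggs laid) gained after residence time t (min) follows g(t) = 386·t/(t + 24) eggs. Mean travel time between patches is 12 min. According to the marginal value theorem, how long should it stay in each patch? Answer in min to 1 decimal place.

17.0 min

Maximise g(t)/(T+t): set derivative to zero → g'(t)(T+t) = g(t).
g'(t) = 386·24/(t + 24)². Setting 386·24/(t+24)² = 386t/[(t+24)(12+t)] gives 24(12+t) = t(t+24), so t² = 24×12 = 288.
t* = √288 = 16.97 min.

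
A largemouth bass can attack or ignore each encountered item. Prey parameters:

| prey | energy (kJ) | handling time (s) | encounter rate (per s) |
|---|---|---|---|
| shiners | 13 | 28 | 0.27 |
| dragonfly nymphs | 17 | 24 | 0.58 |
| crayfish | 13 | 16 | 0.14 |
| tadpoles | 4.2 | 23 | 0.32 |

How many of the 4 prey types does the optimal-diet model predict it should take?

E/h in descending order: crayfish 0.812, dragonfly nymphs 0.708, shiners 0.464, tadpoles 0.183 kJ/s. The optimal diet is the largest prefix of this list for which every included type satisfies E_i/h_i > R on the types above it.
Rate on top 1: 0.5617. dragonfly nymphs: 0.708 > 0.5617 → include.
Rate on top 2: 0.6807. shiners: 0.464 < 0.6807 → exclude; stop.
Optimal diet: crayfish, dragonfly nymphs — 2 of 4 types.

2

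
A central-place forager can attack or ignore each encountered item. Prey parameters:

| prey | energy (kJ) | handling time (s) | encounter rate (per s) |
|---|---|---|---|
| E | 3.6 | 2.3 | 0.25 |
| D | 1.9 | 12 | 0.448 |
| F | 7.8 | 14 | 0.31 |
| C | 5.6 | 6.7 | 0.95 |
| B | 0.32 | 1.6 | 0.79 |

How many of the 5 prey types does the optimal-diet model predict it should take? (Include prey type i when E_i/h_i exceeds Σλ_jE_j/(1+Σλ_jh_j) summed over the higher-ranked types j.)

Rank by E/h (kJ/s): E 1.57, C 0.836, F 0.557, B 0.2, D 0.158. Include each in turn until the next type's E/h falls below the running intake rate.
Rate on top 1: 0.5714. C: 0.836 > 0.5714 → include.
Rate on top 2: 0.7834. F: 0.557 < 0.7834 → exclude; stop.
Optimal diet: E, C — 2 of 5 types.

2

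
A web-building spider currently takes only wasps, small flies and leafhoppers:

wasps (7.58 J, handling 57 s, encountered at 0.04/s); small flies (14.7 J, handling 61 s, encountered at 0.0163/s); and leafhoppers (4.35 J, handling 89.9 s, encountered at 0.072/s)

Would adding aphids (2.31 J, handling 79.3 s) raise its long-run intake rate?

Current rate: (0.04×7.58 + 0.0163×14.7 + 0.072×4.35)/(1 + 0.04×57 + 0.0163×61 + 0.072×89.9) = 0.07965 J/s.
aphids: E/h = 2.31/79.3 = 0.02913 J/s.
0.02913 < 0.07965, so adding aphids would lower the average — exclude it.

No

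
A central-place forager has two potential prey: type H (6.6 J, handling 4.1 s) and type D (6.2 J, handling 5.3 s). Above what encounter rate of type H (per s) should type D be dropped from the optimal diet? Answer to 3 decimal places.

0.649 per s

The zero-one rule: include type D iff E₂/h₂ > λE₁/(1+λh₁). Equality gives the switch point.
λE₁h₂ = E₂ + λE₂h₁ ⇒ λ = E₂/(E₁h₂ − E₂h₁) = 6.2/(34.98 − 25.42) = 0.6485 per s.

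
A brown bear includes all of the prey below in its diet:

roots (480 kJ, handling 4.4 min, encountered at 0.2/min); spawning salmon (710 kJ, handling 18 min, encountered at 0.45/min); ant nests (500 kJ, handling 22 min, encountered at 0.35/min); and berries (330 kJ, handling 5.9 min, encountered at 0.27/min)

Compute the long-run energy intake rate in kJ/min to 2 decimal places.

R = (0.2×480 + 0.45×710 + 0.35×500 + 0.27×330) / (1 + 0.2×4.4 + 0.45×18 + 0.35×22 + 0.27×5.9) = 679.6/19.27 = 35.26 kJ/min.

35.26 kJ/min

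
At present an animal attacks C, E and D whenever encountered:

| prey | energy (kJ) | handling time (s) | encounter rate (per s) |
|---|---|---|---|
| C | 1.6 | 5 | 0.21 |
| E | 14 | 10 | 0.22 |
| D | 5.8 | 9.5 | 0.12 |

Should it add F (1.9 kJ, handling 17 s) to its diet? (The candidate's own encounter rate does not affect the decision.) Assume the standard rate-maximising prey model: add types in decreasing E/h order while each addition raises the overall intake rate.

On C, E and D alone, R = ΣλE/(1+Σλh) = 4.112/5.39 = 0.7629 kJ/s.
F: E/h = 1.9/17 = 0.1118 kJ/s.
0.1118 < 0.7629, so adding F would lower the average — exclude it.

No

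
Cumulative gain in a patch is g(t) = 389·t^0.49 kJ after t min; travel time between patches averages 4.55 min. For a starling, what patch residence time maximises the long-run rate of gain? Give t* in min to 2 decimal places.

4.37 min

Maximise g(t)/(T+t): set derivative to zero → g'(t)(T+t) = g(t).
g'(t) = 0.49·389·t^-0.51. Setting 0.49·389·t^-0.51 = 389·t^0.49/(4.55+t) gives 0.49(4.55+t) = t, so 0.51·t = 0.49×4.55.
t* = 0.49×4.55/0.51 = 4.372 min.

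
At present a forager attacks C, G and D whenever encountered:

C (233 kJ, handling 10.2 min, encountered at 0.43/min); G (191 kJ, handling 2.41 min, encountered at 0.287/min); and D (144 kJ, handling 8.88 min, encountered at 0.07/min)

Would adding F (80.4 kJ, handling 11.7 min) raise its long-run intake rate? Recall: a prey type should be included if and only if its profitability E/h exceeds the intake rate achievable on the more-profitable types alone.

Current rate: (0.43×233 + 0.287×191 + 0.07×144)/(1 + 0.43×10.2 + 0.287×2.41 + 0.07×8.88) = 24.64 kJ/min.
Profitability of F: 80.4/11.7 = 6.872 kJ/min.
6.872 < 24.64, so adding F would lower the average — exclude it.

No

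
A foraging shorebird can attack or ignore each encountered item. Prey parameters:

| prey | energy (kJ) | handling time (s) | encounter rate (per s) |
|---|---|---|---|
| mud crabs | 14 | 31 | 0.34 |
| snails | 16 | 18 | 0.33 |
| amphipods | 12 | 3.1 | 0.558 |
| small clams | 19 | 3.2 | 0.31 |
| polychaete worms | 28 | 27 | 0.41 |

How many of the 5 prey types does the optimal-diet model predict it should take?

2

E/h in descending order: small clams 5.94, amphipods 3.87, polychaete worms 1.04, snails 0.889, mud crabs 0.452 kJ/s. The optimal diet is the largest prefix of this list for which every included type satisfies E_i/h_i > R on the types above it.
Rate on top 1: 2.957. amphipods: 3.87 > 2.957 → include.
Rate on top 2: 3.382. polychaete worms: 1.04 < 3.382 → exclude; stop.
Optimal diet: small clams, amphipods — 2 of 5 types.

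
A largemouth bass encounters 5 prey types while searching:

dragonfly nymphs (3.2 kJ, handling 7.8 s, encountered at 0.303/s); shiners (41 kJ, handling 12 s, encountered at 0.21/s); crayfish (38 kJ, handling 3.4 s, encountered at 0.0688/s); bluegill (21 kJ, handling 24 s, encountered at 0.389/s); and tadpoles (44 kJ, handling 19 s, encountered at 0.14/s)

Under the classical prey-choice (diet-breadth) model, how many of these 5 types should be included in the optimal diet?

2

Rank by E/h (kJ/s): crayfish 11.2, shiners 3.42, tadpoles 2.32, bluegill 0.875, dragonfly nymphs 0.41. Include each in turn until the next type's E/h falls below the running intake rate.
Rate on top 1: 2.119. shiners: 3.42 > 2.119 → include.
Rate on top 2: 2.99. tadpoles: 2.32 < 2.99 → exclude; stop.
Optimal diet: crayfish, shiners — 2 of 5 types.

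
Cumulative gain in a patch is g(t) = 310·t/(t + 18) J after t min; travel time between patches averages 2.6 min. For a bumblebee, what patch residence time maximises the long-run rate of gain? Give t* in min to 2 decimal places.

6.84 min

Maximise g(t)/(T+t): set derivative to zero → g'(t)(T+t) = g(t).
g'(t) = 310·18/(t + 18)². Setting 310·18/(t+18)² = 310t/[(t+18)(2.6+t)] gives 18(2.6+t) = t(t+18), so t² = 18×2.6 = 46.8.
t* = √46.8 = 6.841 min.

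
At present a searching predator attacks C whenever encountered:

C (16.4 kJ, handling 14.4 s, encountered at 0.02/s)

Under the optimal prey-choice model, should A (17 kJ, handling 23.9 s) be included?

Current rate: (0.02×16.4)/(1 + 0.02×14.4) = 0.2547 kJ/s.
A: E/h = 17/23.9 = 0.7113 kJ/s.
Since 0.7113 > R, including A increases the long-run rate.

Yes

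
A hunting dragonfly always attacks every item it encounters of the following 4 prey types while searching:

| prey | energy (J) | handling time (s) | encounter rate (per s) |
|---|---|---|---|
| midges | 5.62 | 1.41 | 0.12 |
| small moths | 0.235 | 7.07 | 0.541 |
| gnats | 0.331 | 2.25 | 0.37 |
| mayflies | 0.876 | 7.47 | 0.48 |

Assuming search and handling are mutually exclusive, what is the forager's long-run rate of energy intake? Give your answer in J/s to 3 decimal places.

0.143 J/s

Energy encountered per unit search time: 0.12×5.62 + 0.541×0.235 + 0.37×0.331 + 0.48×0.876 = 1.344 J/s.
Handling time per unit search time: 0.12×1.41 + 0.541×7.07 + 0.37×2.25 + 0.48×7.47 = 8.412.
Rate = 1.344/(1 + 8.412) = 0.1428 J/s.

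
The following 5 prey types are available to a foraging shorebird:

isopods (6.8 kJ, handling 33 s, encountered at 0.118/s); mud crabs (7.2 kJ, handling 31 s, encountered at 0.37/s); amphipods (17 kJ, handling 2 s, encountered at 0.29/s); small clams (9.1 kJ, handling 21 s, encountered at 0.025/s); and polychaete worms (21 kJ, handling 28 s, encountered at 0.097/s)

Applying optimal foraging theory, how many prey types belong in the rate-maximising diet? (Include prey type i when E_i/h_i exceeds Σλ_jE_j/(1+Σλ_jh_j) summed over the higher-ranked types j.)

E/h in descending order: amphipods 8.5, polychaete worms 0.75, small clams 0.433, mud crabs 0.232, isopods 0.206 kJ/s. The optimal diet is the largest prefix of this list for which every included type satisfies E_i/h_i > R on the types above it.
Rate on top 1: 3.12. polychaete worms: 0.75 < 3.12 → exclude; stop.
Optimal diet: amphipods — 1 of 5 types.

1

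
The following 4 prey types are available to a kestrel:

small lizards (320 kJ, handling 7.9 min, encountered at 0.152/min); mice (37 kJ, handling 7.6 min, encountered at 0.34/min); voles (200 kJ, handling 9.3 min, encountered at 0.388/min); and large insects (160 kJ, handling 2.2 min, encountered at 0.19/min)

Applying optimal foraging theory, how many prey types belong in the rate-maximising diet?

2

Rank by E/h (kJ/min): large insects 72.7, small lizards 40.5, voles 21.5, mice 4.87. Include each in turn until the next type's E/h falls below the running intake rate.
Rate on top 1: 21.44. small lizards: 40.5 > 21.44 → include.
Rate on top 2: 30.18. voles: 21.5 < 30.18 → exclude; stop.
Optimal diet: large insects, small lizards — 2 of 4 types.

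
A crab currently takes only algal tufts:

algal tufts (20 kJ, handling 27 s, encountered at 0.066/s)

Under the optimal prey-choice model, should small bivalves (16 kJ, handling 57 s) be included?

Intake rate on the current diet: R = (0.066×20) / (1 + 0.066×27) = 1.32/2.782 = 0.4745 kJ/s.
small bivalves: E/h = 16/57 = 0.2807 kJ/s.
Since 0.2807 < R, time spent handling small bivalves is better spent searching.

No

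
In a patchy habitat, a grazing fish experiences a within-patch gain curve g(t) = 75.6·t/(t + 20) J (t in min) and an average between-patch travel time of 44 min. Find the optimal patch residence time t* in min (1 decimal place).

29.7 min

Optimal t* satisfies g'(t*) = g(t*)/(T + t*).
g'(t) = 75.6·20/(t + 20)². Setting 75.6·20/(t+20)² = 75.6t/[(t+20)(44+t)] gives 20(44+t) = t(t+20), so t² = 20×44 = 880.
t* = √880 = 29.66 min.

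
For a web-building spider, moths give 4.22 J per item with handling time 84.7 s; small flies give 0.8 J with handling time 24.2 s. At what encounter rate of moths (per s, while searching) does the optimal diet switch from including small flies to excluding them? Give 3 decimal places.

Drop small flies once their profitability E₂/h₂ falls below the rate achievable on moths alone: E₂/h₂ = λE₁/(1 + λh₁).
Solve for λ: λE₁h₂ = E₂(1 + λh₁) → λ(E₁h₂ − E₂h₁) = E₂ → λ = E₂/(E₁h₂ − E₂h₁).
λ = 0.8/(4.22×24.2 − 0.8×84.7) = 0.8/34.36 = 0.02328 per s.

0.023 per s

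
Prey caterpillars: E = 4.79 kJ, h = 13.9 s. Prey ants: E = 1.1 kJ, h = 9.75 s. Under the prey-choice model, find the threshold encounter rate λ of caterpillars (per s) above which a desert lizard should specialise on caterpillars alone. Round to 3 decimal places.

0.035 per s

The zero-one rule: include ants iff E₂/h₂ > λE₁/(1+λh₁). Equality gives the switch point.
λE₁h₂ = E₂ + λE₂h₁ ⇒ λ = E₂/(E₁h₂ − E₂h₁) = 1.1/(46.7 − 15.29) = 0.03502 per s.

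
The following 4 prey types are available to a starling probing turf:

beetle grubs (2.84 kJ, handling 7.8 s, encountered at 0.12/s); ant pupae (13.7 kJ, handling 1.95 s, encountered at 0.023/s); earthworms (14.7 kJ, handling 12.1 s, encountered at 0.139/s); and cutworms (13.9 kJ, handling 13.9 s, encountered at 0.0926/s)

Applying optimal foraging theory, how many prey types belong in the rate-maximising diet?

Profitabilities (E/h, kJ/s): ant pupae 7.03, earthworms 1.21, cutworms 1, beetle grubs 0.364. Add prey in this order while the next type's profitability exceeds the intake rate on those already taken.
Rate on top 1: 0.3016. earthworms: 1.21 > 0.3016 → include.
Rate on top 2: 0.8649. cutworms: 1 > 0.8649 → include.
Rate on top 3: 0.9082. beetle grubs: 0.364 < 0.9082 → exclude; stop.
Optimal diet: ant pupae, earthworms, cutworms — 3 of 4 types.

3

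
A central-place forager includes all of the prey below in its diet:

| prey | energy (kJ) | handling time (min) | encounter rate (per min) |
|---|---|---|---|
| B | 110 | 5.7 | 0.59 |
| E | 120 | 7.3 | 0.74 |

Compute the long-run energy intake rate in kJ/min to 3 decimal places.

R = (0.59×110 + 0.74×120) / (1 + 0.59×5.7 + 0.74×7.3) = 153.7/9.765 = 15.74 kJ/min.

15.740 kJ/min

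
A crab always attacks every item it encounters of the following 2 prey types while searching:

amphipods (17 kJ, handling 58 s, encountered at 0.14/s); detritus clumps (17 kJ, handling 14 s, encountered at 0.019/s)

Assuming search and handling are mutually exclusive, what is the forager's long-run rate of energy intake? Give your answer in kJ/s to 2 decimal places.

0.29 kJ/s

R = (0.14×17 + 0.019×17) / (1 + 0.14×58 + 0.019×14) = 2.703/9.386 = 0.288 kJ/s.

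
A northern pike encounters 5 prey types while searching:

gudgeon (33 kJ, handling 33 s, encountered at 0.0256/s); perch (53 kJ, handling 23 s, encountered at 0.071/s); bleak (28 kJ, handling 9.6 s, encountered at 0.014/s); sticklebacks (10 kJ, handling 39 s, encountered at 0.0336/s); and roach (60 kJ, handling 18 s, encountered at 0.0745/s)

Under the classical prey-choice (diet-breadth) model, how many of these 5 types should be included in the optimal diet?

3

Profitabilities (E/h, kJ/s): roach 3.33, bleak 2.92, perch 2.3, gudgeon 1, sticklebacks 0.256. Add prey in this order while the next type's profitability exceeds the intake rate on those already taken.
Rate on top 1: 1.909. bleak: 2.92 > 1.909 → include.
Rate on top 2: 1.964. perch: 2.3 > 1.964 → include.
Rate on top 3: 2.099. gudgeon: 1 < 2.099 → exclude; stop.
Optimal diet: roach, bleak, perch — 3 of 5 types.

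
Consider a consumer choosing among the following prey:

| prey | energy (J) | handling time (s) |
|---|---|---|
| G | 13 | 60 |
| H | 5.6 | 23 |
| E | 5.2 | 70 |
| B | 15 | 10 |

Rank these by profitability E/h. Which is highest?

Profitability E/h (J/s): G = 13/60 = 0.217, H = 5.6/23 = 0.243, E = 5.2/70 = 0.0743, B = 15/10 = 1.5.
Ranked: B > H > G > E.

B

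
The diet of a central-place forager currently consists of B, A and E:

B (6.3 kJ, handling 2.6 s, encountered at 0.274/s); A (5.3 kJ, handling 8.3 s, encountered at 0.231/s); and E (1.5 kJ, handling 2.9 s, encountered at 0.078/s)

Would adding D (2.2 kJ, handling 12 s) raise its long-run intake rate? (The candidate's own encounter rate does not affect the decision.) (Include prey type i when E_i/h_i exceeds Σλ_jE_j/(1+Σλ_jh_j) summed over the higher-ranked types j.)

Intake rate on the current diet: R = (0.274×6.3 + 0.231×5.3 + 0.078×1.5) / (1 + 0.274×2.6 + 0.231×8.3 + 0.078×2.9) = 3.067/3.856 = 0.7955 kJ/s.
D: E/h = 2.2/12 = 0.1833 kJ/s.
0.1833 < 0.7955, so adding D would lower the average — exclude it.

No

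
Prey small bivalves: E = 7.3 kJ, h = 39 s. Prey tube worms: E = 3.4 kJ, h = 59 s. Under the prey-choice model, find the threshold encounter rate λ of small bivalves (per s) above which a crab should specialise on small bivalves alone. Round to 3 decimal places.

0.011 per s

At the threshold, the rate on small bivalves alone equals the profitability of tube worms: λ·7.3/(1 + λ·39) = 3.4/59 = 0.05763.
Rearranging, λ(7.3 − 0.05763×39) = 0.05763, so λ = 0.05763/5.053 = 0.01141 per s.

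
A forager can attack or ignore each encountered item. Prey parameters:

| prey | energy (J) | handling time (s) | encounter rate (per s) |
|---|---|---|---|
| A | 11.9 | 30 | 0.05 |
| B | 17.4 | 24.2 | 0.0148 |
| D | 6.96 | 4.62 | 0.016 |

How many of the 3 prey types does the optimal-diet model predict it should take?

Rank by E/h (J/s): D 1.51, B 0.719, A 0.397. Include each in turn until the next type's E/h falls below the running intake rate.
Rate on top 1: 0.1037. B: 0.719 > 0.1037 → include.
Rate on top 2: 0.2576. A: 0.397 > 0.2576 → include.
Optimal diet: D, B, A — 3 of 3 types.

3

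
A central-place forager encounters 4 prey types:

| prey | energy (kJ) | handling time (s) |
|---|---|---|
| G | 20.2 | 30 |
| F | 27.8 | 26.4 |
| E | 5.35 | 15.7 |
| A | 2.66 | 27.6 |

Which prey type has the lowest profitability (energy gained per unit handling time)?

A

In descending order of E/h:
F: 27.8/26.4 = 1.05 kJ/s
G: 20.2/30 = 0.673 kJ/s
E: 5.35/15.7 = 0.341 kJ/s
A: 2.66/27.6 = 0.0964 kJ/s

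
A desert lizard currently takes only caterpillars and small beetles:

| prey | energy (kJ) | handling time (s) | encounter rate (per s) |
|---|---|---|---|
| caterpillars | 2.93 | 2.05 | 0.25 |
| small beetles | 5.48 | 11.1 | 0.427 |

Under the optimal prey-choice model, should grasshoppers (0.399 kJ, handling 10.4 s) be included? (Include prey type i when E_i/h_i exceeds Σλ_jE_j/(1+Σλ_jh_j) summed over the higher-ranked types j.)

No

Current rate: (0.25×2.93 + 0.427×5.48)/(1 + 0.25×2.05 + 0.427×11.1) = 0.4914 kJ/s.
grasshoppers: E/h = 0.399/10.4 = 0.03837 kJ/s.
0.03837 < 0.4914, so adding grasshoppers would lower the average — exclude it.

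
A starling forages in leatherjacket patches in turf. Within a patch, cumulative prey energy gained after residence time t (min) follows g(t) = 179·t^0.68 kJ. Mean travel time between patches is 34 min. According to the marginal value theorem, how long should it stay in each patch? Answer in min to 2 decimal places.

Maximise g(t)/(T+t): set derivative to zero → g'(t)(T+t) = g(t).
g'(t) = 0.68·179·t^-0.32. Setting 0.68·179·t^-0.32 = 179·t^0.68/(34+t) gives 0.68(34+t) = t, so 0.32·t = 0.68×34.
t* = 0.68×34/0.32 = 72.25 min.

72.25 min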